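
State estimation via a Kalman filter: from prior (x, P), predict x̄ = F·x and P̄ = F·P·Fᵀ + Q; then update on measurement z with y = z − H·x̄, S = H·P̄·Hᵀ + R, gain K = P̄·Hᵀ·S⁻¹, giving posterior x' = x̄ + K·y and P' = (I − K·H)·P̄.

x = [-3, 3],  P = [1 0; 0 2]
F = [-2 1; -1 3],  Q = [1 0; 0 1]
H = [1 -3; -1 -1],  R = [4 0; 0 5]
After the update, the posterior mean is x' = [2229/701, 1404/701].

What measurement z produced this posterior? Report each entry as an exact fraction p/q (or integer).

z = [-3, -3]

x̄ = F·x = [9, 12]
P̄ = F·P·Fᵀ + Q = [7 8; 8 20]
S = H·P̄·Hᵀ + R = [143 69; 69 48]
K = P̄·Hᵀ·S⁻¹ = [73/701 -324/701; -188/701 -416/2103]
x' − x̄ = [-4080/701, -7008/701] = K·y
y = (KᵀK)⁻¹·Kᵀ·(x' − x̄) = [24, 18]
z = y + H·x̄ = [24, 18] + [-27, -21] = [-3, -3]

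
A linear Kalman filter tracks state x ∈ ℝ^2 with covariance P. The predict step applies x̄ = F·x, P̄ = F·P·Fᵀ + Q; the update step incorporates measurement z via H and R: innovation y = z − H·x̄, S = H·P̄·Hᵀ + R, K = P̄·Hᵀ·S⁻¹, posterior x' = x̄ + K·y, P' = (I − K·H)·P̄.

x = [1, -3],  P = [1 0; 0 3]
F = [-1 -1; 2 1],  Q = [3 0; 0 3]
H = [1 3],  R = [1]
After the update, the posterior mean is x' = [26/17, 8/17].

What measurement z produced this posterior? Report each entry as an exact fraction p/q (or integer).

z = [3]

x̄ = F·x = [2, -1]
P̄ = F·P·Fᵀ + Q = [7 -5; -5 10]
S = H·P̄·Hᵀ + R = [68]
K = P̄·Hᵀ·S⁻¹ = [-2/17; 25/68]
x' − x̄ = [-8/17, 25/17] = K·y
y = (KᵀK)⁻¹·Kᵀ·(x' − x̄) = [4]
z = y + H·x̄ = [4] + [-1] = [3]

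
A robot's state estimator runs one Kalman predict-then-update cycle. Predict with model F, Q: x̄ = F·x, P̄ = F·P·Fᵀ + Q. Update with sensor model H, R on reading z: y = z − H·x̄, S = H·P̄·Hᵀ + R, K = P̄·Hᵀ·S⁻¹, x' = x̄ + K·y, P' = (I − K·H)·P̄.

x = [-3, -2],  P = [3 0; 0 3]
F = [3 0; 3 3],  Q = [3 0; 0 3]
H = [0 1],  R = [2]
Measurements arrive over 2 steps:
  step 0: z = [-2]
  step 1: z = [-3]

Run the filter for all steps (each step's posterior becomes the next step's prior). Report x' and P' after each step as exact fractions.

step 0: x̄ = F·x = [-9, -15]
step 0: P̄ = F·P·Fᵀ + Q = [30 27; 27 57]
step 0: y = z − H·x̄ = [13]
step 0: S = H·P̄·Hᵀ + R = [59]
step 0: K = P̄·Hᵀ·S⁻¹ = [27/59; 57/59]
step 0: x' = x̄ + K·y = [-180/59, -144/59]
step 0: P' = (I − K·H)·P̄ = [1041/59 54/59; 54/59 114/59]
step 1: x̄ = F·x = [-540/59, -972/59]
step 1: P̄ = F·P·Fᵀ + Q = [9546/59 9855/59; 9855/59 11544/59]
step 1: y = z − H·x̄ = [795/59]
step 1: S = H·P̄·Hᵀ + R = [11662/59]
step 1: K = P̄·Hᵀ·S⁻¹ = [9855/11662; 5772/5831]
step 1: x' = x̄ + K·y = [26055/11662, -18288/5831]
step 1: P' = (I − K·H)·P̄ = [240753/11662 9855/5831; 9855/5831 11544/5831]

step 0: x' = [-180/59, -144/59], P' = [1041/59 54/59; 54/59 114/59]
step 1: x' = [26055/11662, -18288/5831], P' = [240753/11662 9855/5831; 9855/5831 11544/5831]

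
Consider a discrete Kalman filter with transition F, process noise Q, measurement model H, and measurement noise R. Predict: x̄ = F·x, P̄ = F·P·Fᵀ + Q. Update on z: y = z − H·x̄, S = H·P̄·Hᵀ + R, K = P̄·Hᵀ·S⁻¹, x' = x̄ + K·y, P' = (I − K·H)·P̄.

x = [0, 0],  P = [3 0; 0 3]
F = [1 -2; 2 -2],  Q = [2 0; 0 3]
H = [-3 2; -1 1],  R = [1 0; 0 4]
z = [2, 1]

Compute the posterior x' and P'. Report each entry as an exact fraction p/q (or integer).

x' = [-119/327, 48/109]
P' = [2363/327 1149/109; 1149/109 1701/109]

x̄ = F·x = [0, 0]
P̄ = F·P·Fᵀ + Q = [17 18; 18 27]
y = z − H·x̄ = [2, 1]
S = H·P̄·Hᵀ + R = [46 15; 15 12]
K = P̄·Hᵀ·S⁻¹ = [-65/109 271/327; -45/109 138/109]
x' = x̄ + K·y = [-119/327, 48/109]
P' = (I − K·H)·P̄ = [2363/327 1149/109; 1149/109 1701/109]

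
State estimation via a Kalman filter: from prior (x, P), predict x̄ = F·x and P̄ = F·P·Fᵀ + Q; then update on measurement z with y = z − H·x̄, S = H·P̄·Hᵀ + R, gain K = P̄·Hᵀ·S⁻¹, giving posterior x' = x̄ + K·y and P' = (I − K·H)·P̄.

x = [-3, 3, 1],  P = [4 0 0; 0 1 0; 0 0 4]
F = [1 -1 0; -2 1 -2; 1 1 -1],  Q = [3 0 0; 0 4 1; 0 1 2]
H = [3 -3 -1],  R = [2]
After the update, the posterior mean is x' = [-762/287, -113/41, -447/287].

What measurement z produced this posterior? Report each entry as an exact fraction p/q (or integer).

z = [2]

x̄ = F·x = [-6, 7, -1]
P̄ = F·P·Fᵀ + Q = [8 -9 3; -9 37 2; 3 2 11]
S = H·P̄·Hᵀ + R = [574]
K = P̄·Hᵀ·S⁻¹ = [24/287; -10/41; -4/287]
x' − x̄ = [960/287, -400/41, -160/287] = K·y
y = (KᵀK)⁻¹·Kᵀ·(x' − x̄) = [40]
z = y + H·x̄ = [40] + [-38] = [2]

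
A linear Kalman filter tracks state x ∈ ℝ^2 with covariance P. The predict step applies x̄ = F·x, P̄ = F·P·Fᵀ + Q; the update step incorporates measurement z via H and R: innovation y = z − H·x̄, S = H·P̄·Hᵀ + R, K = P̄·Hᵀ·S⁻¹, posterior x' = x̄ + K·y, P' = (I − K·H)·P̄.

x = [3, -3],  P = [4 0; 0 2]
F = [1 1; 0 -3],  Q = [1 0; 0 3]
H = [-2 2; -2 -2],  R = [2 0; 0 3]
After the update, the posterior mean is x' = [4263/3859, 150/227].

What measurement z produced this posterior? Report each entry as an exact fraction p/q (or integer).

x̄ = F·x = [0, 9]
P̄ = F·P·Fᵀ + Q = [7 -6; -6 21]
S = H·P̄·Hᵀ + R = [162 -56; -56 67]
K = P̄·Hᵀ·S⁻¹ = [-927/3859 -890/3859; 57/227 -54/227]
x' − x̄ = [4263/3859, -1893/227] = K·y
y = (KᵀK)⁻¹·Kᵀ·(x' − x̄) = [-19, 15]
z = y + H·x̄ = [-19, 15] + [18, -18] = [-1, -3]

z = [-1, -3]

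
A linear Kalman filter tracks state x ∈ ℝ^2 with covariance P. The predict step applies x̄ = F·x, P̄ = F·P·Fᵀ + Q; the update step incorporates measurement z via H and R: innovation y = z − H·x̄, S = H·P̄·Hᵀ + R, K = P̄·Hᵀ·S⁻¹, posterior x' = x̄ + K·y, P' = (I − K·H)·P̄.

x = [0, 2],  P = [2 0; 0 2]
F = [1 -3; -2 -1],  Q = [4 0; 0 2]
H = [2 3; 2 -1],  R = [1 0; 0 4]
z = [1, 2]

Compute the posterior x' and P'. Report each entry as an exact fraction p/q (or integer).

x̄ = F·x = [-6, -2]
P̄ = F·P·Fᵀ + Q = [24 2; 2 12]
y = z − H·x̄ = [19, 12]
S = H·P̄·Hᵀ + R = [229 68; 68 104]
K = P̄·Hᵀ·S⁻¹ = [311/2399 3431/9596; 588/2399 -569/2399]
x' = x̄ + K·y = [1808/2399, -454/2399]
P' = (I − K·H)·P̄ = [2651/4798 -780/2399; -780/2399 716/2399]

x' = [1808/2399, -454/2399]
P' = [2651/4798 -780/2399; -780/2399 716/2399]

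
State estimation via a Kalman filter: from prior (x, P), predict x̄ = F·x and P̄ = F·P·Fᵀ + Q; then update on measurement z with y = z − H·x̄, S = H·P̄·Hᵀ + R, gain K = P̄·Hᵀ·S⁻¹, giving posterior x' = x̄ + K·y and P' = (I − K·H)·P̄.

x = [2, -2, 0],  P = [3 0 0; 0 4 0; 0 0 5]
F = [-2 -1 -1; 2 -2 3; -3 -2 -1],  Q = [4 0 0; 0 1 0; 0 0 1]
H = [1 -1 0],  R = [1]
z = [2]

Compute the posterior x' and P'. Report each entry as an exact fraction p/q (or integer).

x' = [42/23, -2/23, 50/23]
P' = [757/69 245/23 361/23; 245/23 521/46 353/23; 361/23 353/23 743/23]

x̄ = F·x = [-2, 8, -2]
P̄ = F·P·Fᵀ + Q = [25 -19 31; -19 74 -17; 31 -17 49]
y = z − H·x̄ = [12]
S = H·P̄·Hᵀ + R = [138]
K = P̄·Hᵀ·S⁻¹ = [22/69; -31/46; 8/23]
x' = x̄ + K·y = [42/23, -2/23, 50/23]
P' = (I − K·H)·P̄ = [757/69 245/23 361/23; 245/23 521/46 353/23; 361/23 353/23 743/23]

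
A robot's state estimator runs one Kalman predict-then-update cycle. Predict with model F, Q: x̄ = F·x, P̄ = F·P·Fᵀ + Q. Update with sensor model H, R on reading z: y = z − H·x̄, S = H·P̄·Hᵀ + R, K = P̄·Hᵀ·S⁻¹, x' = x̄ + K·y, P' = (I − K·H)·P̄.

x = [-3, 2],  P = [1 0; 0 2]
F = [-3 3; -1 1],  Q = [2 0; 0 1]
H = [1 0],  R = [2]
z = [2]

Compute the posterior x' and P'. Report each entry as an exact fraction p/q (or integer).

x' = [88/31, 38/31]
P' = [58/31 18/31; 18/31 43/31]

x̄ = F·x = [15, 5]
P̄ = F·P·Fᵀ + Q = [29 9; 9 4]
y = z − H·x̄ = [-13]
S = H·P̄·Hᵀ + R = [31]
K = P̄·Hᵀ·S⁻¹ = [29/31; 9/31]
x' = x̄ + K·y = [88/31, 38/31]
P' = (I − K·H)·P̄ = [58/31 18/31; 18/31 43/31]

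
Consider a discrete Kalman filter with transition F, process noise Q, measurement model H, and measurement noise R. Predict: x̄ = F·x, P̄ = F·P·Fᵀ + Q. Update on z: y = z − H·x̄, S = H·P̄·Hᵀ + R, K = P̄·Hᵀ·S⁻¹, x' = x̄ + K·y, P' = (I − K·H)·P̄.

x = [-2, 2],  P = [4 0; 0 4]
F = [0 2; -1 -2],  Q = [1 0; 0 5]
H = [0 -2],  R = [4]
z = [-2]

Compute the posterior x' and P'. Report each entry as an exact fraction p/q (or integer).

x̄ = F·x = [4, -2]
P̄ = F·P·Fᵀ + Q = [17 -16; -16 25]
y = z − H·x̄ = [-6]
S = H·P̄·Hᵀ + R = [104]
K = P̄·Hᵀ·S⁻¹ = [4/13; -25/52]
x' = x̄ + K·y = [28/13, 23/26]
P' = (I − K·H)·P̄ = [93/13 -8/13; -8/13 25/26]

x' = [28/13, 23/26]
P' = [93/13 -8/13; -8/13 25/26]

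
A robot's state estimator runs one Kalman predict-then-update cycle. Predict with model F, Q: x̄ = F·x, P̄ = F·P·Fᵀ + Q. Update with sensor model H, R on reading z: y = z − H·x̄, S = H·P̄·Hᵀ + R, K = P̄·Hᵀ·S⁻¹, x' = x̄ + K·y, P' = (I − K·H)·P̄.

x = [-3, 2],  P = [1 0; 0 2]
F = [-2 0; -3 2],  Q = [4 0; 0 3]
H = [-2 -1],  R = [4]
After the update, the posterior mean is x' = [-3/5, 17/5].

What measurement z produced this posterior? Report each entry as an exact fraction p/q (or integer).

z = [-1]

x̄ = F·x = [6, 13]
P̄ = F·P·Fᵀ + Q = [8 6; 6 20]
S = H·P̄·Hᵀ + R = [80]
K = P̄·Hᵀ·S⁻¹ = [-11/40; -2/5]
x' − x̄ = [-33/5, -48/5] = K·y
y = (KᵀK)⁻¹·Kᵀ·(x' − x̄) = [24]
z = y + H·x̄ = [24] + [-25] = [-1]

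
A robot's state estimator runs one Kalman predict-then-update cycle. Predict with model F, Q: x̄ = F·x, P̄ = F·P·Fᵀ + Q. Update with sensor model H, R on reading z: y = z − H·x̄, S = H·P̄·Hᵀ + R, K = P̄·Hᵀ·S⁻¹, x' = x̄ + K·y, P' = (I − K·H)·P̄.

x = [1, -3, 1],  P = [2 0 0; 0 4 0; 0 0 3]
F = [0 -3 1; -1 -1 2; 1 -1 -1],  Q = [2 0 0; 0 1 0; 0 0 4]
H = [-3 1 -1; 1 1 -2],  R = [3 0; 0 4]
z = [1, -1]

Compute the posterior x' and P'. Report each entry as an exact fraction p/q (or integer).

x̄ = F·x = [10, 4, 3]
P̄ = F·P·Fᵀ + Q = [41 18 9; 18 19 -4; 9 -4 13]
y = z − H·x̄ = [30, -9]
S = H·P̄·Hᵀ + R = [358 -57; -57 132]
K = P̄·Hᵀ·S⁻¹ = [-4237/14669 8180/44007; -509/14669 4781/14669; -2335/14669 -3342/14669]
x' = x̄ + K·y = [-4960/14669, 377/14669, 4035/14669]
P' = (I − K·H)·P̄ = [19853/44007 9995/14669 2853/14669; 9995/14669 47787/14669 19329/14669; 2853/14669 19329/14669 17775/14669]

x' = [-4960/14669, 377/14669, 4035/14669]
P' = [19853/44007 9995/14669 2853/14669; 9995/14669 47787/14669 19329/14669; 2853/14669 19329/14669 17775/14669]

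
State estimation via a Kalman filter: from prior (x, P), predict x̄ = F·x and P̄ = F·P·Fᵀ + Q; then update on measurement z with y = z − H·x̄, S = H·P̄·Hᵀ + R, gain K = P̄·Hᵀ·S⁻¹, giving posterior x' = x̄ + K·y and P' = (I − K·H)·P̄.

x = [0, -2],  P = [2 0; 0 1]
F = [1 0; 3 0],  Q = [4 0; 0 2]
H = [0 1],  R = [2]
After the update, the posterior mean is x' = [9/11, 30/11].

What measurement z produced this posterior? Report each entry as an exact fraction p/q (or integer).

x̄ = F·x = [0, 0]
P̄ = F·P·Fᵀ + Q = [6 6; 6 20]
S = H·P̄·Hᵀ + R = [22]
K = P̄·Hᵀ·S⁻¹ = [3/11; 10/11]
x' − x̄ = [9/11, 30/11] = K·y
y = (KᵀK)⁻¹·Kᵀ·(x' − x̄) = [3]
z = y + H·x̄ = [3] + [0] = [3]

z = [3]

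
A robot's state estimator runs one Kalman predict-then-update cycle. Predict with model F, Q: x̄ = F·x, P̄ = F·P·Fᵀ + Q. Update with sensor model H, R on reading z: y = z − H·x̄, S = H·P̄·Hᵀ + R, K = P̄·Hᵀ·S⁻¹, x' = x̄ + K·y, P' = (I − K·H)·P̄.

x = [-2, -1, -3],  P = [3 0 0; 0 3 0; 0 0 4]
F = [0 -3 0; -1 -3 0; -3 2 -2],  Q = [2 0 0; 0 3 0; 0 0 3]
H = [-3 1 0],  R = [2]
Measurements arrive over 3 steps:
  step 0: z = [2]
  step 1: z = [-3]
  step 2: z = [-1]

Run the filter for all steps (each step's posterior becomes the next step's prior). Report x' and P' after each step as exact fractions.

step 0: x' = [21/67, 191/67, 805/67], P' = [143/67 369/67 144/67; 369/67 1059/67 477/67; 144/67 477/67 5747/134]
step 1: x' = [1047/610, 129/58, -344039/17690], P' = [2557/1220 21/4 -81/1220; 21/4 1697/116 -21/116; -81/1220 -21/116 5649757/35380]
step 2: x' = [-2082522/17292013, -22645991/17292013, 625234985/17292013], P' = [36325715/17292013 91033995/17292013 -11887071/17292013; 91033995/17292013 253715041/17292013 -30079731/17292013; -11887071/17292013 -30079731/17292013 11136976226/17292013]

step 0: x̄ = F·x = [3, 5, 10]
step 0: P̄ = F·P·Fᵀ + Q = [29 27 -18; 27 33 -9; -18 -9 58]
step 0: y = z − H·x̄ = [6]
step 0: S = H·P̄·Hᵀ + R = [134]
step 0: K = P̄·Hᵀ·S⁻¹ = [-30/67; -24/67; 45/134]
step 0: x' = x̄ + K·y = [21/67, 191/67, 805/67]
step 0: P' = (I − K·H)·P̄ = [143/67 369/67 144/67; 369/67 1059/67 477/67; 144/67 477/67 5747/134]
step 1: x̄ = F·x = [-573/67, -594/67, -1291/67]
step 1: P̄ = F·P·Fᵀ + Q = [9665/67 10638/67 -171/67; 10638/67 12089/67 -192/67; -171/67 -192/67 10702/67]
step 1: y = z − H·x̄ = [-1326/67]
step 1: S = H·P̄·Hᵀ + R = [35380/67]
step 1: K = P̄·Hᵀ·S⁻¹ = [-633/1220; -65/116; 321/35380]
step 1: x' = x̄ + K·y = [1047/610, 129/58, -344039/17690]
step 1: P' = (I − K·H)·P̄ = [2557/1220 21/4 -81/1220; 21/4 1697/116 -21/116; -81/1220 -21/116 5649757/35380]
step 2: x̄ = F·x = [-387/58, -74199/8845, 675679/17690]
step 2: P̄ = F·P·Fᵀ + Q = [15505/116 4275/29 -4827/116; 4275/29 1488257/8845 -406491/8845; -4827/116 -406491/8845 23236997/35380]
step 2: y = z − H·x̄ = [-223397/17690]
step 2: S = H·P̄·Hᵀ + R = [17292013/35380]
step 2: K = P̄·Hᵀ·S⁻¹ = [-8971575/17292013; -9693472/17292013; 2790741/17292013]
step 2: x' = x̄ + K·y = [-2082522/17292013, -22645991/17292013, 625234985/17292013]
step 2: P' = (I − K·H)·P̄ = [36325715/17292013 91033995/17292013 -11887071/17292013; 91033995/17292013 253715041/17292013 -30079731/17292013; -11887071/17292013 -30079731/17292013 11136976226/17292013]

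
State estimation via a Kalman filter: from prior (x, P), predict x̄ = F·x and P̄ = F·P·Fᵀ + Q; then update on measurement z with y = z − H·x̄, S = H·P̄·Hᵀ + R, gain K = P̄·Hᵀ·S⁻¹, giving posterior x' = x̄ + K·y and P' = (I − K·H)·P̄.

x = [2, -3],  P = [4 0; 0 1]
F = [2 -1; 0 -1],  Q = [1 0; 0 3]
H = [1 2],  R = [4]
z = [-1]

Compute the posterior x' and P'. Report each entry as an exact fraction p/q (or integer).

x̄ = F·x = [7, 3]
P̄ = F·P·Fᵀ + Q = [18 1; 1 4]
y = z − H·x̄ = [-14]
S = H·P̄·Hᵀ + R = [42]
K = P̄·Hᵀ·S⁻¹ = [10/21; 3/14]
x' = x̄ + K·y = [1/3, 0]
P' = (I − K·H)·P̄ = [178/21 -23/7; -23/7 29/14]

x' = [1/3, 0]
P' = [178/21 -23/7; -23/7 29/14]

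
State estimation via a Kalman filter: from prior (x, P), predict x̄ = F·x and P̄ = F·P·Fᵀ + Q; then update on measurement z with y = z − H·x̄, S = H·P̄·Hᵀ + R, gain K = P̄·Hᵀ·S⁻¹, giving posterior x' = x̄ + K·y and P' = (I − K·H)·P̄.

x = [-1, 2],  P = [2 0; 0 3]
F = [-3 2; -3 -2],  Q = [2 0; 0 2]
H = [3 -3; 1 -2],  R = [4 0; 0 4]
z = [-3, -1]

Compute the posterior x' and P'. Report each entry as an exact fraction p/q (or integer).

x' = [-273/2831, 2078/2831]
P' = [12972/2831 10892/2831; 10892/2831 10008/2831]

x̄ = F·x = [7, -1]
P̄ = F·P·Fᵀ + Q = [32 6; 6 32]
y = z − H·x̄ = [-27, -10]
S = H·P̄·Hᵀ + R = [472 234; 234 140]
K = P̄·Hᵀ·S⁻¹ = [1560/2831 -2203/2831; 663/2831 -2281/2831]
x' = x̄ + K·y = [-273/2831, 2078/2831]
P' = (I − K·H)·P̄ = [12972/2831 10892/2831; 10892/2831 10008/2831]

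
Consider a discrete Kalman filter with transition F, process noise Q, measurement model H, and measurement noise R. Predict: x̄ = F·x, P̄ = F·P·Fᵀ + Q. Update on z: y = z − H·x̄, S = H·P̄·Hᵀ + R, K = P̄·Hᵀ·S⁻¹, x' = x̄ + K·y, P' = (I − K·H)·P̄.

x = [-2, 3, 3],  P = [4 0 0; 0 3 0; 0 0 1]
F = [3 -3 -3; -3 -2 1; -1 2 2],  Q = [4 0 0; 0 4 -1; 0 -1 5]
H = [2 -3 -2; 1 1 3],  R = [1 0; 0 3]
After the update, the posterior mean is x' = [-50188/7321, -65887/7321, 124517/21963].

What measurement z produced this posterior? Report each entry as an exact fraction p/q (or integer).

z = [2, 1]

x̄ = F·x = [-24, 3, 14]
P̄ = F·P·Fᵀ + Q = [76 -21 -36; -21 53 1; -36 1 25]
S = H·P̄·Hᵀ + R = [1434 -291; -291 105]
K = P̄·Hᵀ·S⁻¹ = [4904/21963 835/7321; -3710/21963 -987/7321; -165/7321 6995/21963]
x' − x̄ = [125516/7321, -87850/7321, -182965/21963] = K·y
y = (KᵀK)⁻¹·Kᵀ·(x' − x̄) = [87, -20]
z = y + H·x̄ = [87, -20] + [-85, 21] = [2, 1]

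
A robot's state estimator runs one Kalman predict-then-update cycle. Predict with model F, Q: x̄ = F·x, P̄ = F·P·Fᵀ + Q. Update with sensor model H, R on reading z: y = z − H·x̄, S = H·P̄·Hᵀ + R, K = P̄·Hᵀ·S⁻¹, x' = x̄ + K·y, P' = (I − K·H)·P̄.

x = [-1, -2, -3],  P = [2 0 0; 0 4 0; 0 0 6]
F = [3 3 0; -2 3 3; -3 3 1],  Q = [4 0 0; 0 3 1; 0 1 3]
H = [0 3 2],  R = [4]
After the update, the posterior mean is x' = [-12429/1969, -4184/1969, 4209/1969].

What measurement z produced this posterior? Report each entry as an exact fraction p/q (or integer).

x̄ = F·x = [-9, -13, -6]
P̄ = F·P·Fᵀ + Q = [58 24 18; 24 101 67; 18 67 63]
S = H·P̄·Hᵀ + R = [1969]
K = P̄·Hᵀ·S⁻¹ = [108/1969; 437/1969; 327/1969]
x' − x̄ = [5292/1969, 21413/1969, 16023/1969] = K·y
y = (KᵀK)⁻¹·Kᵀ·(x' − x̄) = [49]
z = y + H·x̄ = [49] + [-51] = [-2]

z = [-2]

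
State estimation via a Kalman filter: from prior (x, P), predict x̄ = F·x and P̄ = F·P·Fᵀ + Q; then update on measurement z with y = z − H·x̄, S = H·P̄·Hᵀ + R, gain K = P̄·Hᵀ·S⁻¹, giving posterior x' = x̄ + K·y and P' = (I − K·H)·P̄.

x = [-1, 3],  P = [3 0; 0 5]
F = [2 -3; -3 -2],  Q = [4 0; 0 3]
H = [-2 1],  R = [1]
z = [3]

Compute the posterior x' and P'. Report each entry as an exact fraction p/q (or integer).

x' = [-957/247, -89/19]
P' = [2967/247 448/19; 448/19 898/19]

x̄ = F·x = [-11, -3]
P̄ = F·P·Fᵀ + Q = [61 12; 12 50]
y = z − H·x̄ = [-16]
S = H·P̄·Hᵀ + R = [247]
K = P̄·Hᵀ·S⁻¹ = [-110/247; 2/19]
x' = x̄ + K·y = [-957/247, -89/19]
P' = (I − K·H)·P̄ = [2967/247 448/19; 448/19 898/19]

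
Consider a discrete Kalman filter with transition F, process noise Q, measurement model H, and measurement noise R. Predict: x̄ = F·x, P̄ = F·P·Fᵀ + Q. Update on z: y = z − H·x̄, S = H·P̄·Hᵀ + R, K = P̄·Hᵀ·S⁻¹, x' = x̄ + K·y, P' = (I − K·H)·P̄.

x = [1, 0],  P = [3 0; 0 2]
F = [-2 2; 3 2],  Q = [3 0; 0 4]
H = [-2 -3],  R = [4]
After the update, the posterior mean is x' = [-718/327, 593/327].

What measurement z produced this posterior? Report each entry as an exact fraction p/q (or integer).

x̄ = F·x = [-2, 3]
P̄ = F·P·Fᵀ + Q = [23 -10; -10 39]
S = H·P̄·Hᵀ + R = [327]
K = P̄·Hᵀ·S⁻¹ = [-16/327; -97/327]
x' − x̄ = [-64/327, -388/327] = K·y
y = (KᵀK)⁻¹·Kᵀ·(x' − x̄) = [4]
z = y + H·x̄ = [4] + [-5] = [-1]

z = [-1]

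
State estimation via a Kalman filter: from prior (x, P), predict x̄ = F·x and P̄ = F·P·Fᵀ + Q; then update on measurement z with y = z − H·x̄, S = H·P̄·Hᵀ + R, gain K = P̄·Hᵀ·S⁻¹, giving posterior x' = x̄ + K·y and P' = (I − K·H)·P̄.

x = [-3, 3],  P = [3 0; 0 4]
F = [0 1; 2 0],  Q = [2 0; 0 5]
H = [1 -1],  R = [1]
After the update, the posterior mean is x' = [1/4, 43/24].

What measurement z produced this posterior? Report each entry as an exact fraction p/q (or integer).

x̄ = F·x = [3, -6]
P̄ = F·P·Fᵀ + Q = [6 0; 0 17]
S = H·P̄·Hᵀ + R = [24]
K = P̄·Hᵀ·S⁻¹ = [1/4; -17/24]
x' − x̄ = [-11/4, 187/24] = K·y
y = (KᵀK)⁻¹·Kᵀ·(x' − x̄) = [-11]
z = y + H·x̄ = [-11] + [9] = [-2]

z = [-2]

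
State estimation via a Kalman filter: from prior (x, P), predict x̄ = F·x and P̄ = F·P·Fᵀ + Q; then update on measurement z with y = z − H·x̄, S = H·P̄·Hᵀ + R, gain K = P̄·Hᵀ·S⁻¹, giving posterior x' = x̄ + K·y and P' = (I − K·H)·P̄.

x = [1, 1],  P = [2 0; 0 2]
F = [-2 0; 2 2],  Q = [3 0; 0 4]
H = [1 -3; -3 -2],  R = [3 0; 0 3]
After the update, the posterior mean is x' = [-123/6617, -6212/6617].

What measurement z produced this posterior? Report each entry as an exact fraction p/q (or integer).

x̄ = F·x = [-2, 4]
P̄ = F·P·Fᵀ + Q = [11 -8; -8 20]
S = H·P̄·Hᵀ + R = [242 31; 31 86]
K = P̄·Hᵀ·S⁻¹ = [1179/6617 -1733/6617; -1784/6617 -588/6617]
x' − x̄ = [13111/6617, -32680/6617] = K·y
y = (KᵀK)⁻¹·Kᵀ·(x' − x̄) = [17, 4]
z = y + H·x̄ = [17, 4] + [-14, -2] = [3, 2]

z = [3, 2]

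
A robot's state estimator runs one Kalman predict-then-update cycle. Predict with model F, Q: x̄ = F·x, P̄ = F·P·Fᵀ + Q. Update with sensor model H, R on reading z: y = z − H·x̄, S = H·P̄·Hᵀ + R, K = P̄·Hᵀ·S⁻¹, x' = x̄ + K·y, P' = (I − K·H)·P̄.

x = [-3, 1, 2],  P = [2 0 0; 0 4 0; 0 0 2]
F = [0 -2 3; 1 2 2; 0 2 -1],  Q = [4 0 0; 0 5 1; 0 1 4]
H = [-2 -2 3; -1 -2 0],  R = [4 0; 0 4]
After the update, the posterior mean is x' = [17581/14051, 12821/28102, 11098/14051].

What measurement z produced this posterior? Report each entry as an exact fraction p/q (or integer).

x̄ = F·x = [4, 3, 0]
P̄ = F·P·Fᵀ + Q = [38 -4 -22; -4 31 13; -22 13 22]
S = H·P̄·Hᵀ + R = [554 164; 164 150]
K = P̄·Hᵀ·S⁻¹ = [-3795/14051 1339/14051; 3631/28102 -7418/14051; 3314/14051 -3998/14051]
x' − x̄ = [-38623/14051, -71485/28102, 11098/14051] = K·y
y = (KᵀK)⁻¹·Kᵀ·(x' − x̄) = [13, 8]
z = y + H·x̄ = [13, 8] + [-14, -10] = [-1, -2]

z = [-1, -2]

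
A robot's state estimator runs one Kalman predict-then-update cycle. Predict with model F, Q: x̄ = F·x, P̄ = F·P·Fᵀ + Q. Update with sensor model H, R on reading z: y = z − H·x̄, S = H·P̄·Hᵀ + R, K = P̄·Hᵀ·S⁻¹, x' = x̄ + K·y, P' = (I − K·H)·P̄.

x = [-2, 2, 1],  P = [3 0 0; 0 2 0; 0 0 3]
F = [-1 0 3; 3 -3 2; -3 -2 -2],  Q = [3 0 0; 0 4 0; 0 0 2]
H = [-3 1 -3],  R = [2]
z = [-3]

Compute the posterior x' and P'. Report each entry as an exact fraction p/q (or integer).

x' = [261/83, -4940/747, -1078/249]
P' = [2298/83 1552/83 -1776/83; 1552/83 32342/747 -1088/249; -1776/83 -1088/249 1666/83]

x̄ = F·x = [5, -10, 0]
P̄ = F·P·Fᵀ + Q = [33 9 -9; 9 61 -27; -9 -27 49]
y = z − H·x̄ = [22]
S = H·P̄·Hᵀ + R = [747]
K = P̄·Hᵀ·S⁻¹ = [-7/83; 115/747; -49/249]
x' = x̄ + K·y = [261/83, -4940/747, -1078/249]
P' = (I − K·H)·P̄ = [2298/83 1552/83 -1776/83; 1552/83 32342/747 -1088/249; -1776/83 -1088/249 1666/83]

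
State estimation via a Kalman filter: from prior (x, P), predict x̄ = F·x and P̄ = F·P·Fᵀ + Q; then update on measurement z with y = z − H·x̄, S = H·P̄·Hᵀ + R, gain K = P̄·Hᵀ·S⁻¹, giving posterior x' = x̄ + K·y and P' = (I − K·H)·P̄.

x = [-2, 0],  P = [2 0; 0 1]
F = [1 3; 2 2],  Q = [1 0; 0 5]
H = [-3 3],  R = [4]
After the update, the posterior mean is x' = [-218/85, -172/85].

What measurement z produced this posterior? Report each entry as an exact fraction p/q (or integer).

z = [2]

x̄ = F·x = [-2, -4]
P̄ = F·P·Fᵀ + Q = [12 10; 10 17]
S = H·P̄·Hᵀ + R = [85]
K = P̄·Hᵀ·S⁻¹ = [-6/85; 21/85]
x' − x̄ = [-48/85, 168/85] = K·y
y = (KᵀK)⁻¹·Kᵀ·(x' − x̄) = [8]
z = y + H·x̄ = [8] + [-6] = [2]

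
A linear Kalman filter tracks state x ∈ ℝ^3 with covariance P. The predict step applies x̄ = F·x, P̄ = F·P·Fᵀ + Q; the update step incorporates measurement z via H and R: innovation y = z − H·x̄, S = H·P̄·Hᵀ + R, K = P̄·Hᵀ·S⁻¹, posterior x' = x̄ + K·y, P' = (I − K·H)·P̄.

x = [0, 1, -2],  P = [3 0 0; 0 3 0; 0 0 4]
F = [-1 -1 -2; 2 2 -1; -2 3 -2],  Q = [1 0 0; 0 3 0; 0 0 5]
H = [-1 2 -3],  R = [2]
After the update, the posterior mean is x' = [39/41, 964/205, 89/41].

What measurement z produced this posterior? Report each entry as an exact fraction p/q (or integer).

x̄ = F·x = [3, 4, 7]
P̄ = F·P·Fᵀ + Q = [23 -4 13; -4 31 14; 13 14 60]
S = H·P̄·Hᵀ + R = [615]
K = P̄·Hᵀ·S⁻¹ = [-14/123; 8/205; -11/41]
x' − x̄ = [-84/41, 144/205, -198/41] = K·y
y = (KᵀK)⁻¹·Kᵀ·(x' − x̄) = [18]
z = y + H·x̄ = [18] + [-16] = [2]

z = [2]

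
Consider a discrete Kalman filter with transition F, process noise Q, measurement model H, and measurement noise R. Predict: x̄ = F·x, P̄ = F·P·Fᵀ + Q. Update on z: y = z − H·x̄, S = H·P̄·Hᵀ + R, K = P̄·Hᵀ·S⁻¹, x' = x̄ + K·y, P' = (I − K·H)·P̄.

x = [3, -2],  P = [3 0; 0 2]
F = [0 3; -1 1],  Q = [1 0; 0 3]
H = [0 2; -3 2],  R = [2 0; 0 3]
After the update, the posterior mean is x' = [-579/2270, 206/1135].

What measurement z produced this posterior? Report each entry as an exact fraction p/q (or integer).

x̄ = F·x = [-6, -5]
P̄ = F·P·Fᵀ + Q = [19 6; 6 8]
S = H·P̄·Hᵀ + R = [34 -4; -4 134]
K = P̄·Hᵀ·S⁻¹ = [357/1135 -741/2270; 534/1135 -1/1135]
x' − x̄ = [13041/2270, 5881/1135] = K·y
y = (KᵀK)⁻¹·Kᵀ·(x' − x̄) = [11, -7]
z = y + H·x̄ = [11, -7] + [-10, 8] = [1, 1]

z = [1, 1]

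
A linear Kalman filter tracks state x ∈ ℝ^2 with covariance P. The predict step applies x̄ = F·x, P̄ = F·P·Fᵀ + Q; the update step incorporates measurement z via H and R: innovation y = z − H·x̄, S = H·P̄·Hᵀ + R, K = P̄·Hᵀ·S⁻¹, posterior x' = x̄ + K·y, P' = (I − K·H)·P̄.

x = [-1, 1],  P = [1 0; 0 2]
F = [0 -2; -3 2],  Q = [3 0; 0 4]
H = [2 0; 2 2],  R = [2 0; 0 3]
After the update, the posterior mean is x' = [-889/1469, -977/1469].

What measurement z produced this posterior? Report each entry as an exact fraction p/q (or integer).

x̄ = F·x = [-2, 5]
P̄ = F·P·Fᵀ + Q = [11 -8; -8 21]
S = H·P̄·Hᵀ + R = [46 12; 12 67]
K = P̄·Hᵀ·S⁻¹ = [701/1469 6/1469; -692/1469 694/1469]
x' − x̄ = [2049/1469, -8322/1469] = K·y
y = (KᵀK)⁻¹·Kᵀ·(x' − x̄) = [3, -9]
z = y + H·x̄ = [3, -9] + [-4, 6] = [-1, -3]

z = [-1, -3]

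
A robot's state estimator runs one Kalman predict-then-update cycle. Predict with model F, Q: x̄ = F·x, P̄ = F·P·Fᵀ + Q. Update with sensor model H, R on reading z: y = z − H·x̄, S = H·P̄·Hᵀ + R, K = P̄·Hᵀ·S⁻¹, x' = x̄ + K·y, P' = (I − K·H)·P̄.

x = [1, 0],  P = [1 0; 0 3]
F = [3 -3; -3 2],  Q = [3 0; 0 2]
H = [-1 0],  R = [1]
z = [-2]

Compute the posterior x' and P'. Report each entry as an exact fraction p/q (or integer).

x̄ = F·x = [3, -3]
P̄ = F·P·Fᵀ + Q = [39 -27; -27 23]
y = z − H·x̄ = [1]
S = H·P̄·Hᵀ + R = [40]
K = P̄·Hᵀ·S⁻¹ = [-39/40; 27/40]
x' = x̄ + K·y = [81/40, -93/40]
P' = (I − K·H)·P̄ = [39/40 -27/40; -27/40 191/40]

x' = [81/40, -93/40]
P' = [39/40 -27/40; -27/40 191/40]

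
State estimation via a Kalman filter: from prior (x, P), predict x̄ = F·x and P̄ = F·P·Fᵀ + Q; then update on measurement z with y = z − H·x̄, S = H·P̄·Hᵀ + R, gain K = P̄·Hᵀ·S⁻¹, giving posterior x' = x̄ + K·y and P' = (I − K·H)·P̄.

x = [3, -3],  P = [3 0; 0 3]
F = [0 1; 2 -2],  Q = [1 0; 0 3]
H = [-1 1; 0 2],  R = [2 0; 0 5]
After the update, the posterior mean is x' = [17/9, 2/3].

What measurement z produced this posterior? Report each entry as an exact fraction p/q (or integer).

z = [-3, 3]

x̄ = F·x = [-3, 12]
P̄ = F·P·Fᵀ + Q = [4 -6; -6 27]
S = H·P̄·Hᵀ + R = [45 66; 66 113]
K = P̄·Hᵀ·S⁻¹ = [-338/729 40/243; 55/243 28/81]
x' − x̄ = [44/9, -34/3] = K·y
y = (KᵀK)⁻¹·Kᵀ·(x' − x̄) = [-18, -21]
z = y + H·x̄ = [-18, -21] + [15, 24] = [-3, 3]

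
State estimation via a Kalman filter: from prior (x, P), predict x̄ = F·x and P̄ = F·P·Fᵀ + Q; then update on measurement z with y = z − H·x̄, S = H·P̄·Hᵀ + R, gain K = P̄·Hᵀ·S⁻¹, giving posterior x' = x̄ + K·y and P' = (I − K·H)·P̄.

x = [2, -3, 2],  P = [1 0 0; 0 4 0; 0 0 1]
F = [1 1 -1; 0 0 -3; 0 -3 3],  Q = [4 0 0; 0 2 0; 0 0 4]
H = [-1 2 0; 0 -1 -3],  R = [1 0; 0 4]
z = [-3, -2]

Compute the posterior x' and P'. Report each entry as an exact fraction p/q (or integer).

x' = [256/661, -917/661, 831/661]
P' = [46468/8593 22937/8593 -8823/8593; 22937/8593 13418/8593 -5058/8593; -8823/8593 -5058/8593 5662/8593]

x̄ = F·x = [-3, -6, 15]
P̄ = F·P·Fᵀ + Q = [10 3 -15; 3 11 -9; -15 -9 49]
y = z − H·x̄ = [6, 37]
S = H·P̄·Hᵀ + R = [43 -10; -10 402]
K = P̄·Hᵀ·S⁻¹ = [-594/8593 883/8593; 3899/8593 439/8593; -1293/8593 -2982/8593]
x' = x̄ + K·y = [256/661, -917/661, 831/661]
P' = (I − K·H)·P̄ = [46468/8593 22937/8593 -8823/8593; 22937/8593 13418/8593 -5058/8593; -8823/8593 -5058/8593 5662/8593]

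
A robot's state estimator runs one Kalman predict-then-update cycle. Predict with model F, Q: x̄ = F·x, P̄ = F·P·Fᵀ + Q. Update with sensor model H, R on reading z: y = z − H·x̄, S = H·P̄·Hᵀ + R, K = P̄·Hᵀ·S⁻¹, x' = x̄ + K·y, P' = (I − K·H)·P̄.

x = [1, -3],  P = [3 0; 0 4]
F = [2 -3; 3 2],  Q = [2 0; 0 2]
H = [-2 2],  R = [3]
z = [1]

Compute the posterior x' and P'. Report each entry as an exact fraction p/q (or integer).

x' = [1493/431, 1665/431]
P' = [9006/431 8838/431; 8838/431 8991/431]

x̄ = F·x = [11, -3]
P̄ = F·P·Fᵀ + Q = [50 -6; -6 45]
y = z − H·x̄ = [29]
S = H·P̄·Hᵀ + R = [431]
K = P̄·Hᵀ·S⁻¹ = [-112/431; 102/431]
x' = x̄ + K·y = [1493/431, 1665/431]
P' = (I − K·H)·P̄ = [9006/431 8838/431; 8838/431 8991/431]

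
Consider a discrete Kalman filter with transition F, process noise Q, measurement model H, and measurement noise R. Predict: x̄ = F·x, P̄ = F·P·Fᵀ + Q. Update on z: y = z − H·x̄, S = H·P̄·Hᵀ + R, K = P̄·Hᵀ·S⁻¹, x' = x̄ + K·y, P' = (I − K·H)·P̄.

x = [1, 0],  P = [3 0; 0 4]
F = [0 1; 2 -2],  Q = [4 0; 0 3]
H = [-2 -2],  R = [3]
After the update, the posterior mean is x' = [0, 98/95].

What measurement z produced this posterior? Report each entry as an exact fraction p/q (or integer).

z = [-2]

x̄ = F·x = [0, 2]
P̄ = F·P·Fᵀ + Q = [8 -8; -8 31]
S = H·P̄·Hᵀ + R = [95]
K = P̄·Hᵀ·S⁻¹ = [0; -46/95]
x' − x̄ = [0, -92/95] = K·y
y = (KᵀK)⁻¹·Kᵀ·(x' − x̄) = [2]
z = y + H·x̄ = [2] + [-4] = [-2]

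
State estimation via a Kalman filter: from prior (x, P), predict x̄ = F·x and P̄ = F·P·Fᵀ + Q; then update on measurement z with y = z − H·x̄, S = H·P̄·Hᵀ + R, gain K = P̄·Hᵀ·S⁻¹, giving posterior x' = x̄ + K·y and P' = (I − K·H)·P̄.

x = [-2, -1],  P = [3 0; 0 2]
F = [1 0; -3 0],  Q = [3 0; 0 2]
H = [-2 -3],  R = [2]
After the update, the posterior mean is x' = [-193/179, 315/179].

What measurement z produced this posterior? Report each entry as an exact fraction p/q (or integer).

x̄ = F·x = [-2, 6]
P̄ = F·P·Fᵀ + Q = [6 -9; -9 29]
S = H·P̄·Hᵀ + R = [179]
K = P̄·Hᵀ·S⁻¹ = [15/179; -69/179]
x' − x̄ = [165/179, -759/179] = K·y
y = (KᵀK)⁻¹·Kᵀ·(x' − x̄) = [11]
z = y + H·x̄ = [11] + [-14] = [-3]

z = [-3]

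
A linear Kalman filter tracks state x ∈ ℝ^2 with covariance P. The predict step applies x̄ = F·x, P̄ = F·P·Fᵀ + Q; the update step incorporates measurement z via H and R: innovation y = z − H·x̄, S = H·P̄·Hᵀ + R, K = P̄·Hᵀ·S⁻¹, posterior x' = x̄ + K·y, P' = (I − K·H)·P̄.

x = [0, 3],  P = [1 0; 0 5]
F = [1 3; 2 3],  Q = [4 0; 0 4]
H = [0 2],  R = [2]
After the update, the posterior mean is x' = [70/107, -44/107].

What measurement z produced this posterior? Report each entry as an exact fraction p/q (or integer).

z = [-1]

x̄ = F·x = [9, 9]
P̄ = F·P·Fᵀ + Q = [50 47; 47 53]
S = H·P̄·Hᵀ + R = [214]
K = P̄·Hᵀ·S⁻¹ = [47/107; 53/107]
x' − x̄ = [-893/107, -1007/107] = K·y
y = (KᵀK)⁻¹·Kᵀ·(x' − x̄) = [-19]
z = y + H·x̄ = [-19] + [18] = [-1]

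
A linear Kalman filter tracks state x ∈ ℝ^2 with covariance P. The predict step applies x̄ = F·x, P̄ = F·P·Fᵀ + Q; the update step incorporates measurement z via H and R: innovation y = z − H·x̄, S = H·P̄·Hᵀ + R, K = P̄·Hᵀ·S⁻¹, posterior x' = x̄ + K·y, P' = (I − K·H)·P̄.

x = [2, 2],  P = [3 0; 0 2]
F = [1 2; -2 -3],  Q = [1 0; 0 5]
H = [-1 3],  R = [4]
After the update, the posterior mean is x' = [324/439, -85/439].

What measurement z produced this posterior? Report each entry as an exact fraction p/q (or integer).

x̄ = F·x = [6, -10]
P̄ = F·P·Fᵀ + Q = [12 -18; -18 35]
S = H·P̄·Hᵀ + R = [439]
K = P̄·Hᵀ·S⁻¹ = [-66/439; 123/439]
x' − x̄ = [-2310/439, 4305/439] = K·y
y = (KᵀK)⁻¹·Kᵀ·(x' − x̄) = [35]
z = y + H·x̄ = [35] + [-36] = [-1]

z = [-1]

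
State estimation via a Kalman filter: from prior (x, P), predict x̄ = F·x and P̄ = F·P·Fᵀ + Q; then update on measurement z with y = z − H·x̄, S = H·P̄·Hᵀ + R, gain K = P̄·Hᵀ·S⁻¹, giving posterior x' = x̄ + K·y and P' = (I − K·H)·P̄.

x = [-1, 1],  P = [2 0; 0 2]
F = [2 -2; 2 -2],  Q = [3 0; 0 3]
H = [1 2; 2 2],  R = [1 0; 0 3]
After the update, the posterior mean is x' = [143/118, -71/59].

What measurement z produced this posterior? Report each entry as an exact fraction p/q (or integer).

x̄ = F·x = [-4, -4]
P̄ = F·P·Fᵀ + Q = [19 16; 16 19]
S = H·P̄·Hᵀ + R = [160 210; 210 283]
K = P̄·Hᵀ·S⁻¹ = [-267/1180 49/118; 291/590 -7/59]
x' − x̄ = [615/118, 165/59] = K·y
y = (KᵀK)⁻¹·Kᵀ·(x' − x̄) = [10, 18]
z = y + H·x̄ = [10, 18] + [-12, -16] = [-2, 2]

z = [-2, 2]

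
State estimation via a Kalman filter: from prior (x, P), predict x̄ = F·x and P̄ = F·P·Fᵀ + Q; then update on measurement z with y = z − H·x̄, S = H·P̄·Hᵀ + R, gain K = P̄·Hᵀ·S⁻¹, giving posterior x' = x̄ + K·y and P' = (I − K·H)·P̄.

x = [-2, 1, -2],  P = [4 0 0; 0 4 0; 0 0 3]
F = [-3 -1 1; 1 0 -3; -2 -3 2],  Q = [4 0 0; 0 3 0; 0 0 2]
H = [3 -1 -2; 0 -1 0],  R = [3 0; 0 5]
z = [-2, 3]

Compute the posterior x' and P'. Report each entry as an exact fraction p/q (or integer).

x̄ = F·x = [3, 4, -3]
P̄ = F·P·Fᵀ + Q = [47 -21 42; -21 34 -26; 42 -26 66]
y = z − H·x̄ = [-13, 7]
S = H·P̄·Hᵀ + R = [242 45; 45 39]
K = P̄·Hᵀ·S⁻¹ = [699/2471 524/2471; -75/2471 -6203/7413; -130/2471 5392/7413]
x' = x̄ + K·y = [1994/2471, -10844/7413, 20575/7413]
P' = (I − K·H)·P̄ = [50611/2471 -2620/2471 76178/2471; -2620/2471 31015/7413 -26960/7413; 76178/2471 -26960/7413 356866/7413]

x' = [1994/2471, -10844/7413, 20575/7413]
P' = [50611/2471 -2620/2471 76178/2471; -2620/2471 31015/7413 -26960/7413; 76178/2471 -26960/7413 356866/7413]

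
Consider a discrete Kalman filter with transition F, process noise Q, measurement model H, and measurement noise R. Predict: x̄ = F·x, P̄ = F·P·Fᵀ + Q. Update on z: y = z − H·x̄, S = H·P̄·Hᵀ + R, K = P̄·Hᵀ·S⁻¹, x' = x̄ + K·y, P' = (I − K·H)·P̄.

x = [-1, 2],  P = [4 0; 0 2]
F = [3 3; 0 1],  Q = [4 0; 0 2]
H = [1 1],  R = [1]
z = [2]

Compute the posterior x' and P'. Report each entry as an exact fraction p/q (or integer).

x' = [11/25, 8/5]
P' = [254/75 -38/15; -38/15 8/3]

x̄ = F·x = [3, 2]
P̄ = F·P·Fᵀ + Q = [58 6; 6 4]
y = z − H·x̄ = [-3]
S = H·P̄·Hᵀ + R = [75]
K = P̄·Hᵀ·S⁻¹ = [64/75; 2/15]
x' = x̄ + K·y = [11/25, 8/5]
P' = (I − K·H)·P̄ = [254/75 -38/15; -38/15 8/3]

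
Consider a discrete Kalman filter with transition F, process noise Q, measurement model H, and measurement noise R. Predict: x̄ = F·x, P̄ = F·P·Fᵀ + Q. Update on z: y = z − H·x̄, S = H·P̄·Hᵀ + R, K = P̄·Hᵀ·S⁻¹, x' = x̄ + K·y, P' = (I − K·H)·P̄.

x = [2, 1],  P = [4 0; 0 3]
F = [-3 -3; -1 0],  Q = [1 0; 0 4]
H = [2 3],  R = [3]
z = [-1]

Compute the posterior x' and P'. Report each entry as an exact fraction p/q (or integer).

x̄ = F·x = [-9, -2]
P̄ = F·P·Fᵀ + Q = [64 12; 12 8]
y = z − H·x̄ = [23]
S = H·P̄·Hᵀ + R = [475]
K = P̄·Hᵀ·S⁻¹ = [164/475; 48/475]
x' = x̄ + K·y = [-503/475, 154/475]
P' = (I − K·H)·P̄ = [3504/475 -2172/475; -2172/475 1496/475]

x' = [-503/475, 154/475]
P' = [3504/475 -2172/475; -2172/475 1496/475]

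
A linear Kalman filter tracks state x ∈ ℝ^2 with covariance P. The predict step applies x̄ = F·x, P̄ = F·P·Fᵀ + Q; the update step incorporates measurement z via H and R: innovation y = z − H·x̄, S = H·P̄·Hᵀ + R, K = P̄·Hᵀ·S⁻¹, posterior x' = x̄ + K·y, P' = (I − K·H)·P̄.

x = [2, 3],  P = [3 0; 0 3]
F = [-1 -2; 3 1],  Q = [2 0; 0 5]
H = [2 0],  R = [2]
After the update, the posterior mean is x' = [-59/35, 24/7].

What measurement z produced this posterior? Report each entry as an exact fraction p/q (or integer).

z = [-3]

x̄ = F·x = [-8, 9]
P̄ = F·P·Fᵀ + Q = [17 -15; -15 35]
S = H·P̄·Hᵀ + R = [70]
K = P̄·Hᵀ·S⁻¹ = [17/35; -3/7]
x' − x̄ = [221/35, -39/7] = K·y
y = (KᵀK)⁻¹·Kᵀ·(x' − x̄) = [13]
z = y + H·x̄ = [13] + [-16] = [-3]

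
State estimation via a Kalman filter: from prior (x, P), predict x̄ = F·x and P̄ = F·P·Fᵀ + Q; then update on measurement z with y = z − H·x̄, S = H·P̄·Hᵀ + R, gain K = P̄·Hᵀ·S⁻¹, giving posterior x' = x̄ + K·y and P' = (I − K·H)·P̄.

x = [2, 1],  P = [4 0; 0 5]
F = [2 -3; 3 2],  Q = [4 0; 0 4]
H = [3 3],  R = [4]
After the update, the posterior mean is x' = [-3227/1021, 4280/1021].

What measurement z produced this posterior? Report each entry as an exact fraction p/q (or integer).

x̄ = F·x = [1, 8]
P̄ = F·P·Fᵀ + Q = [65 -6; -6 60]
S = H·P̄·Hᵀ + R = [1021]
K = P̄·Hᵀ·S⁻¹ = [177/1021; 162/1021]
x' − x̄ = [-4248/1021, -3888/1021] = K·y
y = (KᵀK)⁻¹·Kᵀ·(x' − x̄) = [-24]
z = y + H·x̄ = [-24] + [27] = [3]

z = [3]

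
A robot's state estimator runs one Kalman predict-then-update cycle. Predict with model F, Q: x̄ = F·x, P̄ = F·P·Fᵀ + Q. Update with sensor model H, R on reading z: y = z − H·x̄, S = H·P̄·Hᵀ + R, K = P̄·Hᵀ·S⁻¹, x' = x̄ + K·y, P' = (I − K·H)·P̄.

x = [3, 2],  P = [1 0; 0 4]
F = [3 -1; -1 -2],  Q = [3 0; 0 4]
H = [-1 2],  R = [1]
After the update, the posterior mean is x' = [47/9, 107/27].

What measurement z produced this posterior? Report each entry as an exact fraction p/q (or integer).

x̄ = F·x = [7, -7]
P̄ = F·P·Fᵀ + Q = [16 5; 5 21]
S = H·P̄·Hᵀ + R = [81]
K = P̄·Hᵀ·S⁻¹ = [-2/27; 37/81]
x' − x̄ = [-16/9, 296/27] = K·y
y = (KᵀK)⁻¹·Kᵀ·(x' − x̄) = [24]
z = y + H·x̄ = [24] + [-21] = [3]

z = [3]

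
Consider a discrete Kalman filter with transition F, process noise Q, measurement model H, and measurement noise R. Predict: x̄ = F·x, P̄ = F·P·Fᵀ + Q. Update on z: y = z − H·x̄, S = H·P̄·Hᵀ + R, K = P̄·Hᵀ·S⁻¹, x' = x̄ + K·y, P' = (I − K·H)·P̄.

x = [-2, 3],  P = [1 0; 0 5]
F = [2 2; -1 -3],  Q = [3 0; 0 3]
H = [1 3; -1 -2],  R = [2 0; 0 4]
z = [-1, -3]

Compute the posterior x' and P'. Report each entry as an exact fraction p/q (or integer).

x' = [-185/1601, -50/1601]
P' = [13372/1601 -5040/1601; -5040/1601 2186/1601]

x̄ = F·x = [2, -7]
P̄ = F·P·Fᵀ + Q = [27 -32; -32 49]
y = z − H·x̄ = [18, -15]
S = H·P̄·Hᵀ + R = [278 -161; -161 99]
K = P̄·Hᵀ·S⁻¹ = [-874/1601 -823/1601; 759/1601 167/1601]
x' = x̄ + K·y = [-185/1601, -50/1601]
P' = (I − K·H)·P̄ = [13372/1601 -5040/1601; -5040/1601 2186/1601]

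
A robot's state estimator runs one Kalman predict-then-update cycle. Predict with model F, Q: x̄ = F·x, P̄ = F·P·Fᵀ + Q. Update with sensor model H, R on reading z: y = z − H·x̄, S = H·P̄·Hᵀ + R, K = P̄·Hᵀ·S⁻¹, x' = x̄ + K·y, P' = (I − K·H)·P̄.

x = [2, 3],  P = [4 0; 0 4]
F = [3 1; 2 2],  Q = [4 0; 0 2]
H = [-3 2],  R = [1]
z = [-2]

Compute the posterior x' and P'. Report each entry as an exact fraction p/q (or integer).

x̄ = F·x = [9, 10]
P̄ = F·P·Fᵀ + Q = [44 32; 32 34]
y = z − H·x̄ = [5]
S = H·P̄·Hᵀ + R = [149]
K = P̄·Hᵀ·S⁻¹ = [-68/149; -28/149]
x' = x̄ + K·y = [1001/149, 1350/149]
P' = (I − K·H)·P̄ = [1932/149 2864/149; 2864/149 4282/149]

x' = [1001/149, 1350/149]
P' = [1932/149 2864/149; 2864/149 4282/149]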